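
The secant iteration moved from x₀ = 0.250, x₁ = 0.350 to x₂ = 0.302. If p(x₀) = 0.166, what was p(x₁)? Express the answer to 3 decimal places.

-0.153

The secant line through (0.250, 0.166) and (0.350, p(x₁)) crosses zero at x₂ = 0.302.
So (0.250, 0.166), (0.350, p(x₁)), (0.302, 0) are collinear:
p(x₁) = 0.166 · (0.350 − 0.302) / (0.250 − 0.302) = 0.166 · (0.04800)/(-0.05200) = -0.15323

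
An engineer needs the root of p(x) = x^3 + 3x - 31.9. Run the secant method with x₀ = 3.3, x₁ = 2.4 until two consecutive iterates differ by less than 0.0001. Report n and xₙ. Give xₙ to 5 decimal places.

p(3.3) = 13.9370000, p(2.4) = -10.8760000
x₂ = 2.4000000 − (-10.8760000)·(-0.9000000)/(-24.8130000) = 2.7944868;  |Δ| = 0.3944868
p(2.7944868) = -1.6939559
x₃ = 2.7944868 − (-1.6939559)·(0.3944868)/(9.1820441) = 2.8672639;  |Δ| = 0.0727772
p(2.8672639) = 0.2741491
x₄ = 2.8672639 − 0.2741491·(0.0727772)/(1.9681050) = 2.8571264;  |Δ| = 0.0101376
p(2.8571264) = -0.0054096
x₅ = 2.8571264 − (-0.0054096)·(-0.0101376)/(-0.2795587) = 2.8573225;  |Δ| = 0.0001962
p(2.8573225) = -0.0000167
x₆ = 2.8573225 − (-0.0000167)·(0.0001962)/(0.0053929) = 2.8573231;  |Δ| = 0.0000006
|x₆ − x₅| = 0.0000006 < 0.0001

n = 6, xₙ = 2.85732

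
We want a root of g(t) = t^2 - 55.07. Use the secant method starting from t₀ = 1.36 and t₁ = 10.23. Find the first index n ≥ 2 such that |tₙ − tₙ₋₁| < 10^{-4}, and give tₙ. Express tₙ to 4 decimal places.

n = 7, tₙ = 7.4209

g(1.36) = -53.220400, g(10.23) = 49.582900
t₂ = 10.230000 − 49.582900·(8.870000)/(102.803300) = 5.951924;  |Δ| = 4.278076
g(5.951924) = -19.644600
t₃ = 5.951924 − (-19.644600)·(-4.278076)/(-69.227500) = 7.165908;  |Δ| = 1.213984
g(7.165908) = -3.719759
t₄ = 7.165908 − (-3.719759)·(1.213984)/(15.924841) = 7.449473;  |Δ| = 0.283565
g(7.449473) = 0.424653
t₅ = 7.449473 − 0.424653·(0.283565)/(4.144412) = 7.420418;  |Δ| = 0.029055
g(7.420418) = -0.007395
t₆ = 7.420418 − (-0.007395)·(-0.029055)/(-0.432047) = 7.420915;  |Δ| = 0.000497
g(7.420915) = -0.000014
t₇ = 7.420915 − (-0.000014)·(0.000497)/(0.007381) = 7.420916;  |Δ| = 0.000001
|t₇ − t₆| = 0.000001 < 10^{-4}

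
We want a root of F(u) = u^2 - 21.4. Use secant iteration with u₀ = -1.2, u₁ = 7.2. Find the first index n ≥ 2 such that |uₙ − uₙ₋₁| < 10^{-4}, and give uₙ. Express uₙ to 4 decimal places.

n = 8, uₙ = 4.6260

F(-1.2) = -19.960000, F(7.2) = 30.440000
u₂ = 7.200000 − 30.440000·(8.400000)/(50.400000) = 2.126667;  |Δ| = 5.073333
F(2.126667) = -16.877289
u₃ = 2.126667 − (-16.877289)·(-5.073333)/(-47.317289) = 3.936240;  |Δ| = 1.809574
F(3.936240) = -5.906013
u₄ = 3.936240 − (-5.906013)·(1.809574)/(10.971276) = 4.910363;  |Δ| = 0.974122
F(4.910363) = 2.711661
u₅ = 4.910363 − 2.711661·(0.974122)/(8.617674) = 4.603843;  |Δ| = 0.306520
F(4.603843) = -0.204633
u₆ = 4.603843 − (-0.204633)·(-0.306520)/(-2.916294) = 4.625351;  |Δ| = 0.021508
F(4.625351) = -0.006130
u₇ = 4.625351 − (-0.006130)·(0.021508)/(0.198503) = 4.626015;  |Δ| = 0.000664
F(4.626015) = 0.000015
u₈ = 4.626015 − 0.000015·(0.000664)/(0.006145) = 4.626013;  |Δ| = 0.000002
|u₈ − u₇| = 0.000002 < 10^{-4}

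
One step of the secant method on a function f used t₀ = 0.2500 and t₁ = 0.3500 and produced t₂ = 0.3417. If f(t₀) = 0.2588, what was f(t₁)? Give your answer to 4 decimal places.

The secant line through (0.2500, 0.2588) and (0.3500, f(t₁)) crosses zero at t₂ = 0.3417.
So (0.2500, 0.2588), (0.3500, f(t₁)), (0.3417, 0) are collinear:
f(t₁) = 0.2588 · (0.3500 − 0.3417) / (0.2500 − 0.3417) = 0.2588 · (0.008300)/(-0.091700) = -0.023425

-0.0234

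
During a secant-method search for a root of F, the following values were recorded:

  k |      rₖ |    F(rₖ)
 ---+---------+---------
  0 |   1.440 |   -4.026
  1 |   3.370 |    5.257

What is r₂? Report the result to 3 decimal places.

2.277

r₂ = 3.370 − 5.257·(3.370 − 1.440) / (5.257 − (-4.026))
   = 3.370 − (10.14601)/(9.28300) = 2.27703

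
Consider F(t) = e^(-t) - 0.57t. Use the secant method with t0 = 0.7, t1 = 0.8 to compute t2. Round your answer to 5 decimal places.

0.79360

F(0.7) = 0.0975853, F(0.8) = -0.0066710
t2 = 0.8000000 − (-0.0066710)·(0.8000000 − 0.7000000) / (-0.0066710 − 0.0975853) = 0.8000000 − (-0.0006671)/(-0.1042563) = 0.7936013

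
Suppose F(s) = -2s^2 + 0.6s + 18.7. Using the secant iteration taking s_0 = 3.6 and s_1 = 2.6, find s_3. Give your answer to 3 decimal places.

3.216

F(3.6) = -5.06000, F(2.6) = 6.74000
s_2 = 2.60000 − 6.74000·(2.60000 − 3.60000) / (6.74000 − (-5.06000)) = 2.60000 − (-6.74000)/(11.80000) = 3.17119
F(3.17119) = 0.48986
s_3 = 3.17119 − 0.48986·(3.17119 − 2.60000) / (0.48986 − 6.74000) = 3.17119 − (0.27980)/(-6.25014) = 3.21595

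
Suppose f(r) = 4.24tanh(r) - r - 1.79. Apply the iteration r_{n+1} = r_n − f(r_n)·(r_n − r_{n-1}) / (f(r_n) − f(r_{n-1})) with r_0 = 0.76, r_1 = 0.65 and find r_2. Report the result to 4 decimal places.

0.6596

f(0.76) = 0.168166, f(0.65) = -0.016119
r_2 = 0.650000 − (-0.016119)·(0.650000 − 0.760000) / (-0.016119 − 0.168166) = 0.650000 − (0.001773)/(-0.184286) = 0.659622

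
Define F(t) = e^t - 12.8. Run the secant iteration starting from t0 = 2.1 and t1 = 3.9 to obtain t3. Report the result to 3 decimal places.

2.416

F(2.1) = -4.63383, F(3.9) = 36.60245
t2 = 3.90000 − 36.60245·(3.90000 − 2.10000) / (36.60245 − (-4.63383)) = 3.90000 − (65.88441)/(41.23628) = 2.30227
F(2.30227) = -2.80314
t3 = 2.30227 − (-2.80314)·(2.30227 − 3.90000) / (-2.80314 − 36.60245) = 2.30227 − (4.47866)/(-39.40559) = 2.41593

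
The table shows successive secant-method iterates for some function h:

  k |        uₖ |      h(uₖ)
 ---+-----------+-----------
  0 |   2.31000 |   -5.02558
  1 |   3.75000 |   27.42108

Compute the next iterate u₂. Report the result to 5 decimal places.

u₂ = 3.75000 − 27.42108·(3.75000 − 2.31000) / (27.42108 − (-5.02558))
   = 3.75000 − (39.4863552)/(32.4466600) = 2.5330379

2.53304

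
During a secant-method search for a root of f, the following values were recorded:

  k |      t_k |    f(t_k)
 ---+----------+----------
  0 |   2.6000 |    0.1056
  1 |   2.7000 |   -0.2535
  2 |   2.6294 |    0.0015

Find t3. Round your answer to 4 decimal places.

2.6298

t3 = 2.6294 − 0.0015·(2.6294 − 2.7000) / (0.0015 − (-0.2535))
   = 2.6294 − (-0.000106)/(0.255000) = 2.629815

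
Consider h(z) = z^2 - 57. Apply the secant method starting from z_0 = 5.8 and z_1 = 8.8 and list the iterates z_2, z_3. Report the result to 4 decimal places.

7.4000, 7.5383

h(5.8) = -23.360000, h(8.8) = 20.440000
z_2 = 8.800000 − 20.440000·(8.800000 − 5.800000) / (20.440000 − (-23.360000)) = 8.800000 − (61.320000)/(43.800000) = 7.400000
h(7.400000) = -2.240000
z_3 = 7.400000 − (-2.240000)·(7.400000 − 8.800000) / (-2.240000 − 20.440000) = 7.400000 − (3.136000)/(-22.680000) = 7.538272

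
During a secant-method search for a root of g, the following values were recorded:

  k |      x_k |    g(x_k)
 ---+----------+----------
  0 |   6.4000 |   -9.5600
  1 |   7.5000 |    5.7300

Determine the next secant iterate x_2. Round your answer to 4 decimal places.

x_2 = 7.5000 − 5.7300·(7.5000 − 6.4000) / (5.7300 − (-9.5600))
   = 7.5000 − (6.303000)/(15.290000) = 7.087770

7.0878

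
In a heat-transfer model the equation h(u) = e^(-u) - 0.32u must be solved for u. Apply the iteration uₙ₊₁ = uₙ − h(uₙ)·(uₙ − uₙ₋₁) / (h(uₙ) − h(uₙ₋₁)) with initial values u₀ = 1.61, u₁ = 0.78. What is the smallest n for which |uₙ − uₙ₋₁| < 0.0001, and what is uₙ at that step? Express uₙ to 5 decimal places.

n = 5, uₙ = 1.07092

h(1.61) = -0.3153124, h(0.78) = 0.2088060
u₂ = 0.7800000 − 0.2088060·(-0.8300000)/(0.5241184) = 1.1106676;  |Δ| = 0.3306676
h(1.1106676) = -0.0260746
u₃ = 1.1106676 − (-0.0260746)·(0.3306676)/(-0.2348806) = 1.0739595;  |Δ| = 0.0367082
h(1.0739595) = -0.0020140
u₄ = 1.0739595 − (-0.0020140)·(-0.0367082)/(0.0240607) = 1.0708869;  |Δ| = 0.0030726
h(1.0708869) = 0.0000206
u₅ = 1.0708869 − 0.0000206·(-0.0030726)/(0.0020346) = 1.0709181;  |Δ| = 0.0000312
|u₅ − u₄| = 0.0000312 < 0.0001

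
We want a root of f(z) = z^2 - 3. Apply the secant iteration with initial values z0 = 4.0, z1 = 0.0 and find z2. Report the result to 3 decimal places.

f(4.0) = 13.00000, f(0.0) = -3.00000
z2 = 0.00000 − (-3.00000)·(0.00000 − 4.00000) / (-3.00000 − 13.00000) = 0.00000 − (12.00000)/(-16.00000) = 0.75000

0.750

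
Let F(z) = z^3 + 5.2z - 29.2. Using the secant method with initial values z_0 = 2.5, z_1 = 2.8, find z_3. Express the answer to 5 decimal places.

2.52367

F(2.5) = -0.5750000, F(2.8) = 7.3120000
z_2 = 2.8000000 − 7.3120000·(2.8000000 − 2.5000000) / (7.3120000 − (-0.5750000)) = 2.8000000 − (2.1936000)/(7.8870000) = 2.5218714
F(2.5218714) = -0.0475810
z_3 = 2.5218714 − (-0.0475810)·(2.5218714 − 2.8000000) / (-0.0475810 − 7.3120000) = 2.5218714 − (0.0132336)/(-7.3595810) = 2.5236696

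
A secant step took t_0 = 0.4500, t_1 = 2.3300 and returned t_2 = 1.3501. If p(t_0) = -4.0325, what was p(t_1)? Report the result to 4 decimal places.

4.3900

The secant line through (0.4500, -4.0325) and (2.3300, p(t_1)) crosses zero at t_2 = 1.3501.
So (0.4500, -4.0325), (2.3300, p(t_1)), (1.3501, 0) are collinear:
p(t_1) = -4.0325 · (2.3300 − 1.3501) / (0.4500 − 1.3501) = -4.0325 · (0.979900)/(-0.900100) = 4.390009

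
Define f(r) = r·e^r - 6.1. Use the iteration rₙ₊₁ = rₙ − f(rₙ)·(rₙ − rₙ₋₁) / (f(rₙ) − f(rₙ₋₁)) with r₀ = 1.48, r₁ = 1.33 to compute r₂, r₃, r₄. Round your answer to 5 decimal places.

1.43910, 1.44240, 1.44215

f(1.48) = 0.4015596, f(1.33) = -1.0712123
r₂ = 1.3300000 − (-1.0712123)·(1.3300000 − 1.4800000) / (-1.0712123 − 0.4015596) = 1.3300000 − (0.1606818)/(-1.4727719) = 1.4391016
f(1.4391016) = -0.0314438
r₃ = 1.4391016 − (-0.0314438)·(1.4391016 − 1.3300000) / (-0.0314438 − (-1.0712123)) = 1.4391016 − (-0.0034306)/(1.0397685) = 1.4424010
f(1.4424010) = 0.0025707
r₄ = 1.4424010 − 0.0025707·(1.4424010 − 1.4391016) / (0.0025707 − (-0.0314438)) = 1.4424010 − (0.0000085)/(0.0340145) = 1.4421517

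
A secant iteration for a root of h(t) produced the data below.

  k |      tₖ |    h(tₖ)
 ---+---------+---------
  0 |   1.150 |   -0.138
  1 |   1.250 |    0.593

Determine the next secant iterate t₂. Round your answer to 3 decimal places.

t₂ = 1.250 − 0.593·(1.250 − 1.150) / (0.593 − (-0.138))
   = 1.250 − (0.05930)/(0.73100) = 1.16888

1.169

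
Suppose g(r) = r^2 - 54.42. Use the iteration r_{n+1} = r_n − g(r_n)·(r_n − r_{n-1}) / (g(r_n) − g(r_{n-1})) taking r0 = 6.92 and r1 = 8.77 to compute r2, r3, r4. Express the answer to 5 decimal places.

g(6.92) = -6.5336000, g(8.77) = 22.4929000
r2 = 8.7700000 − 22.4929000·(8.7700000 − 6.9200000) / (22.4929000 − (-6.5336000)) = 8.7700000 − (41.6118650)/(29.0265000) = 7.3364181
g(7.3364181) = -0.5969695
r3 = 7.3364181 − (-0.5969695)·(7.3364181 − 8.7700000) / (-0.5969695 − 22.4929000) = 7.3364181 − (0.8558046)/(-23.0898695) = 7.3734822
g(7.3734822) = -0.0517606
r4 = 7.3734822 − (-0.0517606)·(7.3734822 − 7.3364181) / (-0.0517606 − (-0.5969695)) = 7.3734822 − (-0.0019185)/(0.5452088) = 7.3770009

7.33642, 7.37348, 7.37700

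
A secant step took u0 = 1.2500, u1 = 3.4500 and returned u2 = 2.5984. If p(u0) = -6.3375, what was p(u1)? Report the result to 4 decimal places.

The secant line through (1.2500, -6.3375) and (3.4500, p(u1)) crosses zero at u2 = 2.5984.
So (1.2500, -6.3375), (3.4500, p(u1)), (2.5984, 0) are collinear:
p(u1) = -6.3375 · (3.4500 − 2.5984) / (1.2500 − 2.5984) = -6.3375 · (0.851600)/(-1.348400) = 4.002533

4.0025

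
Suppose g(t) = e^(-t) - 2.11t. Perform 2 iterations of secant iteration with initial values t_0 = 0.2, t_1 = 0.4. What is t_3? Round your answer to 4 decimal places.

0.3380

g(0.2) = 0.396731, g(0.4) = -0.173680
t_2 = 0.400000 − (-0.173680)·(0.400000 − 0.200000) / (-0.173680 − 0.396731) = 0.400000 − (-0.034736)/(-0.570411) = 0.339104
g(0.339104) = -0.003100
t_3 = 0.339104 − (-0.003100)·(0.339104 − 0.400000) / (-0.003100 − (-0.173680)) = 0.339104 − (0.000189)/(0.170580) = 0.337997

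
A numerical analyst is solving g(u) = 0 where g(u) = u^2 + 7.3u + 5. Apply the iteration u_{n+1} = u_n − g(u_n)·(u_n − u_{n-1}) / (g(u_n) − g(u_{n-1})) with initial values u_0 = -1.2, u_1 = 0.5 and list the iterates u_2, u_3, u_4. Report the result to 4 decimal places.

g(-1.2) = -2.320000, g(0.5) = 8.900000
u_2 = 0.500000 − 8.900000·(0.500000 − (-1.200000)) / (8.900000 − (-2.320000)) = 0.500000 − (15.130000)/(11.220000) = -0.848485
g(-0.848485) = -0.474013
u_3 = -0.848485 − (-0.474013)·(-0.848485 − 0.500000) / (-0.474013 − 8.900000) = -0.848485 − (0.639199)/(-9.374013) = -0.780296
g(-0.780296) = -0.087301
u_4 = -0.780296 − (-0.087301)·(-0.780296 − (-0.848485)) / (-0.087301 − (-0.474013)) = -0.780296 − (-0.005953)/(0.386711) = -0.764903

-0.8485, -0.7803, -0.7649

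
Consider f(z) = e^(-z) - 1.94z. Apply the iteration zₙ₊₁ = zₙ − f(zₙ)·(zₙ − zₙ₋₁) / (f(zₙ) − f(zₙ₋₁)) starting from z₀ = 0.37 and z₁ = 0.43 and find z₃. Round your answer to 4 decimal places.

f(0.37) = -0.027066, f(0.43) = -0.183691
z₂ = 0.430000 − (-0.183691)·(0.430000 − 0.370000) / (-0.183691 − (-0.027066)) = 0.430000 − (-0.011021)/(-0.156625) = 0.359632
f(0.359632) = 0.000248
z₃ = 0.359632 − 0.000248·(0.359632 − 0.430000) / (0.000248 − (-0.183691)) = 0.359632 − (-0.000017)/(0.183939) = 0.359727

0.3597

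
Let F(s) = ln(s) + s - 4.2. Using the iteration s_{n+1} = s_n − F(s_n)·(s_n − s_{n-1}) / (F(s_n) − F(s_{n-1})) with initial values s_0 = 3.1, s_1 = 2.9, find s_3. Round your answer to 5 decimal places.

3.07628

F(3.1) = 0.0314021, F(2.9) = -0.2352893
s_2 = 2.9000000 − (-0.2352893)·(2.9000000 − 3.1000000) / (-0.2352893 − 0.0314021) = 2.9000000 − (0.0470579)/(-0.2666914) = 3.0764506
F(3.0764506) = 0.0002271
s_3 = 3.0764506 − 0.0002271·(3.0764506 − 2.9000000) / (0.0002271 − (-0.2352893)) = 3.0764506 − (0.0000401)/(0.2355164) = 3.0762804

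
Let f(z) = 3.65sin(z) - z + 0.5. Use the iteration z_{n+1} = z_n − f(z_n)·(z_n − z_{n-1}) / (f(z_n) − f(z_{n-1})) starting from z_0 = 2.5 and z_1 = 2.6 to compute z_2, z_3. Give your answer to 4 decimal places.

f(2.5) = 0.184423, f(2.6) = -0.218420
z_2 = 2.600000 − (-0.218420)·(2.600000 − 2.500000) / (-0.218420 − 0.184423) = 2.600000 − (-0.021842)/(-0.402843) = 2.545780
f(2.545780) = 0.002531
z_3 = 2.545780 − 0.002531·(2.545780 − 2.600000) / (0.002531 − (-0.218420)) = 2.545780 − (-0.000137)/(0.220951) = 2.546402

2.5458, 2.5464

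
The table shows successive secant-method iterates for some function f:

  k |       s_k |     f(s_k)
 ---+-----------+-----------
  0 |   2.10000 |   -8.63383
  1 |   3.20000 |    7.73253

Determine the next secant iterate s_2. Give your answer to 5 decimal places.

s_2 = 3.20000 − 7.73253·(3.20000 − 2.10000) / (7.73253 − (-8.63383))
   = 3.20000 − (8.5057830)/(16.3663600) = 2.6802887

2.68029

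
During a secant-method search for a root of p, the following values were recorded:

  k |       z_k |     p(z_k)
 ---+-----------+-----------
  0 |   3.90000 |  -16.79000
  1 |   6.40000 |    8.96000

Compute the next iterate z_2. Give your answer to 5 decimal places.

z_2 = 6.40000 − 8.96000·(6.40000 − 3.90000) / (8.96000 − (-16.79000))
   = 6.40000 − (22.4000000)/(25.7500000) = 5.5300971

5.53010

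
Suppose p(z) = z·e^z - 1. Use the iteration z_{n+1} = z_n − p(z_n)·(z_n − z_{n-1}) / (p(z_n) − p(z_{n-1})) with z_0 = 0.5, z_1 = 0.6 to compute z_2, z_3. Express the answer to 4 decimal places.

0.5653, 0.5671

p(0.5) = -0.175639, p(0.6) = 0.093271
z_2 = 0.600000 − 0.093271·(0.600000 − 0.500000) / (0.093271 − (-0.175639)) = 0.600000 − (0.009327)/(0.268911) = 0.565315
p(0.565315) = -0.005044
z_3 = 0.565315 − (-0.005044)·(0.565315 − 0.600000) / (-0.005044 − 0.093271) = 0.565315 − (0.000175)/(-0.098315) = 0.567095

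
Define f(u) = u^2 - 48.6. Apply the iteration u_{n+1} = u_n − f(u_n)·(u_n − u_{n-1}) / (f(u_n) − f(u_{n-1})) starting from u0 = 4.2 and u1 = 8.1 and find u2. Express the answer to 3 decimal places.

f(4.2) = -30.96000, f(8.1) = 17.01000
u2 = 8.10000 − 17.01000·(8.10000 − 4.20000) / (17.01000 − (-30.96000)) = 8.10000 − (66.33900)/(47.97000) = 6.71707

6.717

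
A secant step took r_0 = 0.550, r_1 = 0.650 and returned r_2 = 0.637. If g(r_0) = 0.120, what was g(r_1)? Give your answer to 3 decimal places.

The secant line through (0.550, 0.120) and (0.650, g(r_1)) crosses zero at r_2 = 0.637.
So (0.550, 0.120), (0.650, g(r_1)), (0.637, 0) are collinear:
g(r_1) = 0.120 · (0.650 − 0.637) / (0.550 − 0.637) = 0.120 · (0.01300)/(-0.08700) = -0.01793

-0.018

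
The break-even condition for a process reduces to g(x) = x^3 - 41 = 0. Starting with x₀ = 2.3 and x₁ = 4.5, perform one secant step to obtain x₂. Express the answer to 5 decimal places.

3.10337

g(2.3) = -28.8330000, g(4.5) = 50.1250000
x₂ = 4.5000000 − 50.1250000·(4.5000000 − 2.3000000) / (50.1250000 − (-28.8330000)) = 4.5000000 − (110.2750000)/(78.9580000) = 3.1033714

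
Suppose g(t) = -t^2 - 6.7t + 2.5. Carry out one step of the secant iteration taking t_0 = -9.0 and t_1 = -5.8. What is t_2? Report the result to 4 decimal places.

-6.7531

g(-9.0) = -18.200000, g(-5.8) = 7.720000
t_2 = -5.800000 − 7.720000·(-5.800000 − (-9.000000)) / (7.720000 − (-18.200000)) = -5.800000 − (24.704000)/(25.920000) = -6.753086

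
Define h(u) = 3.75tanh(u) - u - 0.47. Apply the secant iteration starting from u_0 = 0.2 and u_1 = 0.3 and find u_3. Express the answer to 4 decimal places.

0.1733

h(0.2) = 0.070157, h(0.3) = 0.322422
u_2 = 0.300000 − 0.322422·(0.300000 − 0.200000) / (0.322422 − 0.070157) = 0.300000 − (0.032242)/(0.252265) = 0.172189
h(0.172189) = -0.002787
u_3 = 0.172189 − (-0.002787)·(0.172189 − 0.300000) / (-0.002787 − 0.322422) = 0.172189 − (0.000356)/(-0.325209) = 0.173284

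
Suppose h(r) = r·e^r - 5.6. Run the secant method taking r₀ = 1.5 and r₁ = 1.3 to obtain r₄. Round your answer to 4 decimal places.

h(1.5) = 1.122534, h(1.3) = -0.829914
r₂ = 1.300000 − (-0.829914)·(1.300000 − 1.500000) / (-0.829914 − 1.122534) = 1.300000 − (0.165983)/(-1.952448) = 1.385013
h(1.385013) = -0.067045
r₃ = 1.385013 − (-0.067045)·(1.385013 − 1.300000) / (-0.067045 − (-0.829914)) = 1.385013 − (-0.005700)/(0.762869) = 1.392484
h(1.392484) = 0.004520
r₄ = 1.392484 − 0.004520·(1.392484 − 1.385013) / (0.004520 − (-0.067045)) = 1.392484 − (0.000034)/(0.071565) = 1.392012

1.3920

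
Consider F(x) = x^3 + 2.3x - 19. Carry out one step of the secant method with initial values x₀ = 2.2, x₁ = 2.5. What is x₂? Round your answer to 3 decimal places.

F(2.2) = -3.29200, F(2.5) = 2.37500
x₂ = 2.50000 − 2.37500·(2.50000 − 2.20000) / (2.37500 − (-3.29200)) = 2.50000 − (0.71250)/(5.66700) = 2.37427

2.374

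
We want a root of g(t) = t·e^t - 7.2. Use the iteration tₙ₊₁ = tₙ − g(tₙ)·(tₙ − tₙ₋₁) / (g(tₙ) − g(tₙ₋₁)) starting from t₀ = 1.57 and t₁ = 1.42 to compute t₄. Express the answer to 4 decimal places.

1.5414

g(1.57) = 0.346438, g(1.42) = -1.325289
t₂ = 1.420000 − (-1.325289)·(1.420000 − 1.570000) / (-1.325289 − 0.346438) = 1.420000 − (0.198793)/(-1.671727) = 1.538915
g(1.538915) = -0.029377
t₃ = 1.538915 − (-0.029377)·(1.538915 − 1.420000) / (-0.029377 − (-1.325289)) = 1.538915 − (-0.003493)/(1.295912) = 1.541611
g(1.541611) = 0.002573
t₄ = 1.541611 − 0.002573·(1.541611 − 1.538915) / (0.002573 − (-0.029377)) = 1.541611 − (0.000007)/(0.031950) = 1.541394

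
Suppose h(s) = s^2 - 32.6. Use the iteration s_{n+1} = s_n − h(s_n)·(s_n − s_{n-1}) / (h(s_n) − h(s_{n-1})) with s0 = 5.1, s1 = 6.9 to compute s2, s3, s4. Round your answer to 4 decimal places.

5.6492, 5.7039, 5.7097

h(5.1) = -6.590000, h(6.9) = 15.010000
s2 = 6.900000 − 15.010000·(6.900000 − 5.100000) / (15.010000 − (-6.590000)) = 6.900000 − (27.018000)/(21.600000) = 5.649167
h(5.649167) = -0.686916
s3 = 5.649167 − (-0.686916)·(5.649167 − 6.900000) / (-0.686916 − 15.010000) = 5.649167 − (0.859217)/(-15.696916) = 5.703905
h(5.703905) = -0.065472
s4 = 5.703905 − (-0.065472)·(5.703905 − 5.649167) / (-0.065472 − (-0.686916)) = 5.703905 − (-0.003584)/(0.621444) = 5.709672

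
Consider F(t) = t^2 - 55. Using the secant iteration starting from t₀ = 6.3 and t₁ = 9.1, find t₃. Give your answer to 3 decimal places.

7.404

F(6.3) = -15.31000, F(9.1) = 27.81000
t₂ = 9.10000 − 27.81000·(9.10000 − 6.30000) / (27.81000 − (-15.31000)) = 9.10000 − (77.86800)/(43.12000) = 7.29416
F(7.29416) = -1.79529
t₃ = 7.29416 − (-1.79529)·(7.29416 − 9.10000) / (-1.79529 − 27.81000) = 7.29416 − (3.24201)/(-29.60529) = 7.40366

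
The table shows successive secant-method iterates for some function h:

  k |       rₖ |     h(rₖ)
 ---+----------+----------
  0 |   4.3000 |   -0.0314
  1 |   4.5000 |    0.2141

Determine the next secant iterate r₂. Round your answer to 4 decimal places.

r₂ = 4.5000 − 0.2141·(4.5000 − 4.3000) / (0.2141 − (-0.0314))
   = 4.5000 − (0.042820)/(0.245500) = 4.325580

4.3256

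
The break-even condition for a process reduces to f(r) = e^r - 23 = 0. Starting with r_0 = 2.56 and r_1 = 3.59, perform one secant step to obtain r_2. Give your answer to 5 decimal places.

3.00493

f(2.56) = -10.0641827, f(3.59) = 13.2340759
r_2 = 3.5900000 − 13.2340759·(3.5900000 − 2.5600000) / (13.2340759 − (-10.0641827)) = 3.5900000 − (13.6310982)/(23.2982586) = 3.0049306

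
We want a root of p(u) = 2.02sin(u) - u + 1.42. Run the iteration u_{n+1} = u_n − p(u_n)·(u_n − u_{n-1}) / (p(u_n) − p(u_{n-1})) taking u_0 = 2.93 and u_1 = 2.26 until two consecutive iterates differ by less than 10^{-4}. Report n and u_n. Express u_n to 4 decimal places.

n = 5, u_n = 2.5487

p(2.93) = -1.085765, p(2.26) = 0.718940
u_2 = 2.260000 − 0.718940·(-0.670000)/(1.804705) = 2.526908;  |Δ| = 0.266908
p(2.526908) = 0.058028
u_3 = 2.526908 − 0.058028·(0.266908)/(-0.660912) = 2.550342;  |Δ| = 0.023435
p(2.550342) = -0.004396
u_4 = 2.550342 − (-0.004396)·(0.023435)/(-0.062424) = 2.548692;  |Δ| = 0.001650
p(2.548692) = 0.000020
u_5 = 2.548692 − 0.000020·(-0.001650)/(0.004416) = 2.548700;  |Δ| = 0.000008
|u_5 − u_4| = 0.000008 < 10^{-4}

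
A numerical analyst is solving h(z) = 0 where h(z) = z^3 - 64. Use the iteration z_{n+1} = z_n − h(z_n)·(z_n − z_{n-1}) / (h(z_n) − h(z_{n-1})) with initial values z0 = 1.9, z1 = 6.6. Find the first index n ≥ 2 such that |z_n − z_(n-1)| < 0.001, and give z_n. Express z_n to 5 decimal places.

n = 8, z_n = 4.00000

h(1.9) = -57.1410000, h(6.6) = 223.4960000
z2 = 6.6000000 − 223.4960000·(4.7000000)/(280.6370000) = 2.8569754;  |Δ| = 3.7430246
h(2.8569754) = -40.6804861
z3 = 2.8569754 − (-40.6804861)·(-3.7430246)/(-264.1764861) = 3.4333630;  |Δ| = 0.5763876
h(3.4333630) = -23.5275798
z4 = 3.4333630 − (-23.5275798)·(0.5763876)/(17.1529062) = 4.2239583;  |Δ| = 0.7905952
h(4.2239583) = 11.3631177
z5 = 4.2239583 − 11.3631177·(0.7905952)/(34.8906975) = 3.9664791;  |Δ| = 0.2574791
h(3.9664791) = -1.5955558
z6 = 3.9664791 − (-1.5955558)·(-0.2574791)/(-12.9586735) = 3.9981816;  |Δ| = 0.0317025
h(3.9981816) = -0.0872423
z7 = 3.9981816 − (-0.0872423)·(0.0317025)/(1.5083135) = 4.0000153;  |Δ| = 0.0018337
h(4.0000153) = 0.0007358
z8 = 4.0000153 − 0.0007358·(0.0018337)/(0.0879781) = 4.0000000;  |Δ| = 0.0000153
|z8 − z7| = 0.0000153 < 0.001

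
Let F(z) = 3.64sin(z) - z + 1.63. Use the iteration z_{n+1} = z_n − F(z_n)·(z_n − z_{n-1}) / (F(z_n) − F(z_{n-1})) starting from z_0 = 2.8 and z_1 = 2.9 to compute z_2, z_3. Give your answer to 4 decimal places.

2.8110, 2.8111

F(2.8) = 0.049357, F(2.9) = -0.399132
z_2 = 2.900000 − (-0.399132)·(2.900000 − 2.800000) / (-0.399132 − 0.049357) = 2.900000 − (-0.039913)/(-0.448489) = 2.811005
F(2.811005) = 0.000534
z_3 = 2.811005 − 0.000534·(2.811005 − 2.900000) / (0.000534 − (-0.399132)) = 2.811005 − (-0.000048)/(0.399667) = 2.811124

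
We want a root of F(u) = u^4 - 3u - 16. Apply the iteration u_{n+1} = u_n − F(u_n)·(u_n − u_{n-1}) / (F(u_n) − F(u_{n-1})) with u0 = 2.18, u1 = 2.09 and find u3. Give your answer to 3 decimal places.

2.179

F(2.18) = 0.04531, F(2.09) = -3.18970
u2 = 2.09000 − (-3.18970)·(2.09000 − 2.18000) / (-3.18970 − 0.04531) = 2.09000 − (0.28707)/(-3.23501) = 2.17874
F(2.17874) = -0.00310
u3 = 2.17874 − (-0.00310)·(2.17874 − 2.09000) / (-0.00310 − (-3.18970)) = 2.17874 − (-0.00028)/(3.18660) = 2.17883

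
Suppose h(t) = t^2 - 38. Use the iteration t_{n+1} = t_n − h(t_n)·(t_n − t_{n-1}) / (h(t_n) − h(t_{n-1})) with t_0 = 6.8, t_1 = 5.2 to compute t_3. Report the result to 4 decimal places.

6.1688

h(6.8) = 8.240000, h(5.2) = -10.960000
t_2 = 5.200000 − (-10.960000)·(5.200000 − 6.800000) / (-10.960000 − 8.240000) = 5.200000 − (17.536000)/(-19.200000) = 6.113333
h(6.113333) = -0.627156
t_3 = 6.113333 − (-0.627156)·(6.113333 − 5.200000) / (-0.627156 − (-10.960000)) = 6.113333 − (-0.572802)/(10.332844) = 6.168768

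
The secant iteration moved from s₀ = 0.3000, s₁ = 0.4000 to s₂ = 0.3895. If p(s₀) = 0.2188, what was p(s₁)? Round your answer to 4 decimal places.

-0.0257

The secant line through (0.3000, 0.2188) and (0.4000, p(s₁)) crosses zero at s₂ = 0.3895.
So (0.3000, 0.2188), (0.4000, p(s₁)), (0.3895, 0) are collinear:
p(s₁) = 0.2188 · (0.4000 − 0.3895) / (0.3000 − 0.3895) = 0.2188 · (0.010500)/(-0.089500) = -0.025669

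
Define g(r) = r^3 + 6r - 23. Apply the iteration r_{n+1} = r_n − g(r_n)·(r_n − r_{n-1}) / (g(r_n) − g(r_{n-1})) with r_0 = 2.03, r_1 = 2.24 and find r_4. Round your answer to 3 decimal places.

g(2.03) = -2.45457, g(2.24) = 1.67942
r_2 = 2.24000 − 1.67942·(2.24000 − 2.03000) / (1.67942 − (-2.45457)) = 2.24000 − (0.35268)/(4.13400) = 2.15469
g(2.15469) = -0.06834
r_3 = 2.15469 − (-0.06834)·(2.15469 − 2.24000) / (-0.06834 − 1.67942) = 2.15469 − (0.00583)/(-1.74777) = 2.15802
g(2.15802) = -0.00179
r_4 = 2.15802 − (-0.00179)·(2.15802 − 2.15469) / (-0.00179 − (-0.06834)) = 2.15802 − (-0.00001)/(0.06655) = 2.15811

2.158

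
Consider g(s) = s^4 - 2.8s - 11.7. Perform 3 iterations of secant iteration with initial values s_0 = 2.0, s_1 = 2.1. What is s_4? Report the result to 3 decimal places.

2.043

g(2.0) = -1.30000, g(2.1) = 1.86810
s_2 = 2.10000 − 1.86810·(2.10000 − 2.00000) / (1.86810 − (-1.30000)) = 2.10000 − (0.18681)/(3.16810) = 2.04103
g(2.04103) = -0.06084
s_3 = 2.04103 − (-0.06084)·(2.04103 − 2.10000) / (-0.06084 − 1.86810) = 2.04103 − (0.00359)/(-1.92894) = 2.04289
g(2.04289) = -0.00271
s_4 = 2.04289 − (-0.00271)·(2.04289 − 2.04103) / (-0.00271 − (-0.06084)) = 2.04289 − (-0.00001)/(0.05813) = 2.04298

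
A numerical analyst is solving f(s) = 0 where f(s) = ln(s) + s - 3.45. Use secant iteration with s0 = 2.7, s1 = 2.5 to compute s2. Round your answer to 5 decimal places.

f(2.7) = 0.2432518, f(2.5) = -0.0337093
s2 = 2.5000000 − (-0.0337093)·(2.5000000 − 2.7000000) / (-0.0337093 − 0.2432518) = 2.5000000 − (0.0067419)/(-0.2769610) = 2.5243422

2.52434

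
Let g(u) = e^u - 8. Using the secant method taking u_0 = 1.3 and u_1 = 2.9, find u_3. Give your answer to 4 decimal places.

1.9685

g(1.3) = -4.330703, g(2.9) = 10.174145
u_2 = 2.900000 − 10.174145·(2.900000 − 1.300000) / (10.174145 − (-4.330703)) = 2.900000 − (16.278633)/(14.504849) = 1.777711
g(1.777711) = -2.083702
u_3 = 1.777711 − (-2.083702)·(1.777711 − 2.900000) / (-2.083702 − 10.174145) = 1.777711 − (2.338516)/(-12.257847) = 1.968488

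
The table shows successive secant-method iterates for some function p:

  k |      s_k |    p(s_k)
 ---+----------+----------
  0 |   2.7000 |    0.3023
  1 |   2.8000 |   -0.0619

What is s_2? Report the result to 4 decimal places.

2.7830

s_2 = 2.8000 − (-0.0619)·(2.8000 − 2.7000) / (-0.0619 − 0.3023)
   = 2.8000 − (-0.006190)/(-0.364200) = 2.783004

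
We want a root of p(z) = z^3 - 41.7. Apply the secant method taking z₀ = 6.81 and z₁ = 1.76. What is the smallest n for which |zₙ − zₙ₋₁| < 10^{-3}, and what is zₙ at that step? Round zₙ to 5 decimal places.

p(6.81) = 274.1212410, p(1.76) = -36.2482240
z₂ = 1.7600000 − (-36.2482240)·(-5.0500000)/(-310.3694650) = 2.3497923;  |Δ| = 0.5897923
p(2.3497923) = -28.7255652
z₃ = 2.3497923 − (-28.7255652)·(0.5897923)/(7.5226588) = 4.6019373;  |Δ| = 2.2521450
p(4.6019373) = 55.7590316
z₄ = 4.6019373 − 55.7590316·(2.2521450)/(84.4845968) = 3.1155430;  |Δ| = 1.4863943
p(3.1155430) = -11.4586445
z₅ = 3.1155430 − (-11.4586445)·(-1.4863943)/(-67.2176762) = 3.3689297;  |Δ| = 0.2533867
p(3.3689297) = -3.4637016
z₆ = 3.3689297 − (-3.4637016)·(0.2533867)/(7.9949429) = 3.4787061;  |Δ| = 0.1097764
p(3.4787061) = 0.3971993
z₇ = 3.4787061 − 0.3971993·(0.1097764)/(3.8609009) = 3.4674126;  |Δ| = 0.0112935
p(3.4674126) = -0.0114726
z₈ = 3.4674126 − (-0.0114726)·(-0.0112935)/(-0.4086719) = 3.4677296;  |Δ| = 0.0003170
|z₈ − z₇| = 0.0003170 < 10^{-3}

n = 8, zₙ = 3.46773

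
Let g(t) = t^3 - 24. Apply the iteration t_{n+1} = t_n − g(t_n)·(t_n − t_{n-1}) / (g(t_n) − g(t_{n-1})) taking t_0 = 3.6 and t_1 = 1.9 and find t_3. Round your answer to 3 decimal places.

3.003

g(3.6) = 22.65600, g(1.9) = -17.14100
t_2 = 1.90000 − (-17.14100)·(1.90000 − 3.60000) / (-17.14100 − 22.65600) = 1.90000 − (29.13970)/(-39.79700) = 2.63221
g(2.63221) = -5.76269
t_3 = 2.63221 − (-5.76269)·(2.63221 − 1.90000) / (-5.76269 − (-17.14100)) = 2.63221 − (-4.21949)/(11.37831) = 3.00304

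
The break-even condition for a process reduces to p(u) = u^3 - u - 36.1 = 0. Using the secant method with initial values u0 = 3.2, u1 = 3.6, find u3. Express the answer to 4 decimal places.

3.4051

p(3.2) = -6.532000, p(3.6) = 6.956000
u2 = 3.600000 − 6.956000·(3.600000 − 3.200000) / (6.956000 − (-6.532000)) = 3.600000 − (2.782400)/(13.488000) = 3.393713
p(3.393713) = -0.407346
u3 = 3.393713 − (-0.407346)·(3.393713 − 3.600000) / (-0.407346 − 6.956000) = 3.393713 − (0.084030)/(-7.363346) = 3.405125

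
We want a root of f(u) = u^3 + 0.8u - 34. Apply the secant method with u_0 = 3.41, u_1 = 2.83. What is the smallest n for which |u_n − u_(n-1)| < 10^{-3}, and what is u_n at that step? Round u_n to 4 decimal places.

n = 5, u_n = 3.1573

f(3.41) = 8.379821, f(2.83) = -9.070813
u_2 = 2.830000 − (-9.070813)·(-0.580000)/(-17.450634) = 3.131483;  |Δ| = 0.301483
f(3.131483) = -0.786906
u_3 = 3.131483 − (-0.786906)·(0.301483)/(8.283907) = 3.160122;  |Δ| = 0.028639
f(3.160122) = 0.086237
u_4 = 3.160122 − 0.086237·(0.028639)/(0.873143) = 3.157293;  |Δ| = 0.002829
f(3.157293) = -0.000690
u_5 = 3.157293 − (-0.000690)·(-0.002829)/(-0.086927) = 3.157316;  |Δ| = 0.000022
|u_5 − u_4| = 0.000022 < 10^{-3}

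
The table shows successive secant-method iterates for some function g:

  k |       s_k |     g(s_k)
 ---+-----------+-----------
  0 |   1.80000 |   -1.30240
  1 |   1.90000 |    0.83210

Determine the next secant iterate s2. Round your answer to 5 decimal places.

1.86102

s2 = 1.90000 − 0.83210·(1.90000 − 1.80000) / (0.83210 − (-1.30240))
   = 1.90000 − (0.0832100)/(2.1345000) = 1.8610166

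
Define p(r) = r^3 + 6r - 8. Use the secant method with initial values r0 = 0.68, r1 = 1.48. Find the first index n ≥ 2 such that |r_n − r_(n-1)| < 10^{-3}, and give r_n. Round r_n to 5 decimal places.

p(0.68) = -3.6055680, p(1.48) = 4.1217920
r2 = 1.4800000 − 4.1217920·(0.8000000)/(7.7273600) = 1.0532781;  |Δ| = 0.4267219
p(1.0532781) = -0.5118300
r3 = 1.0532781 − (-0.5118300)·(-0.4267219)/(-4.6336220) = 1.1004138;  |Δ| = 0.0471357
p(1.1004138) = -0.0650143
r4 = 1.1004138 − (-0.0650143)·(0.0471357)/(0.4468158) = 1.1072723;  |Δ| = 0.0068585
p(1.1072723) = 0.0012076
r5 = 1.1072723 − 0.0012076·(0.0068585)/(0.0662219) = 1.1071473;  |Δ| = 0.0001251
|r5 − r4| = 0.0001251 < 10^{-3}

n = 5, r_n = 1.10715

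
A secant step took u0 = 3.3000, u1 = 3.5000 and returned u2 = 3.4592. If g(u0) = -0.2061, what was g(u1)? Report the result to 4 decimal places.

The secant line through (3.3000, -0.2061) and (3.5000, g(u1)) crosses zero at u2 = 3.4592.
So (3.3000, -0.2061), (3.5000, g(u1)), (3.4592, 0) are collinear:
g(u1) = -0.2061 · (3.5000 − 3.4592) / (3.3000 − 3.4592) = -0.2061 · (0.040800)/(-0.159200) = 0.052820

0.0528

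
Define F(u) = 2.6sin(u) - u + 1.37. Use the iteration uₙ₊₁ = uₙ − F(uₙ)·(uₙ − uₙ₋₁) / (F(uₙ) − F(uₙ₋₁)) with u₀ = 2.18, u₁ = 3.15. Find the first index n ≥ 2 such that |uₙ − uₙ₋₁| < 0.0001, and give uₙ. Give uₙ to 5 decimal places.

n = 5, uₙ = 2.63394

F(2.18) = 1.3222703, F(3.15) = -1.8018588
u₂ = 3.1500000 − (-1.8018588)·(0.9700000)/(-3.1241291) = 2.5905471;  |Δ| = 0.5594529
F(2.5905471) = 0.1407565
u₃ = 2.5905471 − 0.1407565·(-0.5594529)/(1.9426153) = 2.6310835;  |Δ| = 0.0405364
F(2.6310835) = 0.0093325
u₄ = 2.6310835 − 0.0093325·(0.0405364)/(-0.1314240) = 2.6339620;  |Δ| = 0.0028785
F(2.6339620) = -0.0000812
u₅ = 2.6339620 − (-0.0000812)·(0.0028785)/(-0.0094137) = 2.6339372;  |Δ| = 0.0000248
|u₅ − u₄| = 0.0000248 < 0.0001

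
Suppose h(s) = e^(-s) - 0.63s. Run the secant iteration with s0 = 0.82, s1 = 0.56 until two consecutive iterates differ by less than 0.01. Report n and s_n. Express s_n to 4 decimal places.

n = 3, s_n = 0.7500

h(0.82) = -0.076168, h(0.56) = 0.218409
s2 = 0.560000 − 0.218409·(-0.260000)/(0.294577) = 0.752772;  |Δ| = 0.192772
h(0.752772) = -0.003188
s3 = 0.752772 − (-0.003188)·(0.192772)/(-0.221597) = 0.749999;  |Δ| = 0.002773
|s3 − s2| = 0.002773 < 0.01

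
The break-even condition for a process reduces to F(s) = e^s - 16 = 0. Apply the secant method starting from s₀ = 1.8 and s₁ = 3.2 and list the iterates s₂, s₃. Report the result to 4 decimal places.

F(1.8) = -9.950353, F(3.2) = 8.532530
s₂ = 3.200000 − 8.532530·(3.200000 − 1.800000) / (8.532530 − (-9.950353)) = 3.200000 − (11.945542)/(18.482883) = 2.553697
F(2.553697) = -3.145461
s₃ = 2.553697 − (-3.145461)·(2.553697 − 3.200000) / (-3.145461 − 8.532530) = 2.553697 − (2.032921)/(-11.677991) = 2.727778

2.5537, 2.7278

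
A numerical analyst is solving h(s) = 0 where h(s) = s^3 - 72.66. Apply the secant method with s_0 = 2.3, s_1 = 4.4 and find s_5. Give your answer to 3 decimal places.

4.173

h(2.3) = -60.49300, h(4.4) = 12.52400
s_2 = 4.40000 − 12.52400·(4.40000 − 2.30000) / (12.52400 − (-60.49300)) = 4.40000 − (26.30040)/(73.01700) = 4.03980
h(4.03980) = -6.73031
s_3 = 4.03980 − (-6.73031)·(4.03980 − 4.40000) / (-6.73031 − 12.52400) = 4.03980 − (2.42423)/(-19.25431) = 4.16571
h(4.16571) = -0.37184
s_4 = 4.16571 − (-0.37184)·(4.16571 − 4.03980) / (-0.37184 − (-6.73031)) = 4.16571 − (-0.04682)/(6.35847) = 4.17307
h(4.17307) = 0.01215
s_5 = 4.17307 − 0.01215·(4.17307 − 4.16571) / (0.01215 − (-0.37184)) = 4.17307 − (0.00009)/(0.38399) = 4.17284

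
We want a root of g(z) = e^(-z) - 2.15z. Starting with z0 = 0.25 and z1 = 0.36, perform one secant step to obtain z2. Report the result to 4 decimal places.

g(0.25) = 0.241301, g(0.36) = -0.076324
z2 = 0.360000 − (-0.076324)·(0.360000 − 0.250000) / (-0.076324 − 0.241301) = 0.360000 − (-0.008396)/(-0.317624) = 0.333568

0.3336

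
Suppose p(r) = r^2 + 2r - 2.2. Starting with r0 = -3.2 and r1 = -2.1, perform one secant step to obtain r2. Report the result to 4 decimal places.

p(-3.2) = 1.640000, p(-2.1) = -1.990000
r2 = -2.100000 − (-1.990000)·(-2.100000 − (-3.200000)) / (-1.990000 − 1.640000) = -2.100000 − (-2.189000)/(-3.630000) = -2.703030

-2.7030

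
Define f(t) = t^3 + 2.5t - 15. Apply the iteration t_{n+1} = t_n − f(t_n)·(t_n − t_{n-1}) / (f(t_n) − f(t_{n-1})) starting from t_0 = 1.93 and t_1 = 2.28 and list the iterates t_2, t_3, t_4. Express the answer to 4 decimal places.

2.1187, 2.1300, 2.1307

f(1.93) = -2.985943, f(2.28) = 2.552352
t_2 = 2.280000 − 2.552352·(2.280000 − 1.930000) / (2.552352 − (-2.985943)) = 2.280000 − (0.893323)/(5.538295) = 2.118701
f(2.118701) = -0.192629
t_3 = 2.118701 − (-0.192629)·(2.118701 − 2.280000) / (-0.192629 − 2.552352) = 2.118701 − (0.031071)/(-2.744981) = 2.130020
f(2.130020) = -0.011083
t_4 = 2.130020 − (-0.011083)·(2.130020 − 2.118701) / (-0.011083 − (-0.192629)) = 2.130020 − (-0.000125)/(0.181545) = 2.130711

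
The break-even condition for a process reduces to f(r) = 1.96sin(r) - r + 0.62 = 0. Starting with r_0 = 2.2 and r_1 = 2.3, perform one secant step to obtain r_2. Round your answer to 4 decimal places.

f(2.2) = 0.004653, f(2.3) = -0.218418
r_2 = 2.300000 − (-0.218418)·(2.300000 − 2.200000) / (-0.218418 − 0.004653) = 2.300000 − (-0.021842)/(-0.223071) = 2.202086

2.2021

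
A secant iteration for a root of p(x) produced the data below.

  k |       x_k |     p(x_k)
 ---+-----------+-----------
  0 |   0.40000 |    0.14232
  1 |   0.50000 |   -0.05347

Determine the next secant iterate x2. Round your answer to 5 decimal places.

0.47269

x2 = 0.50000 − (-0.05347)·(0.50000 − 0.40000) / (-0.05347 − 0.14232)
   = 0.50000 − (-0.0053470)/(-0.1957900) = 0.4726901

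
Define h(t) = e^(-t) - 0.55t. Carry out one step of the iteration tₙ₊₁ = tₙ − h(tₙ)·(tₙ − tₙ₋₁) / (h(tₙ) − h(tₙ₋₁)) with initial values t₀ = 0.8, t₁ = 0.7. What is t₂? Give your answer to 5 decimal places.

h(0.8) = 0.0093290, h(0.7) = 0.1115853
t₂ = 0.7000000 − 0.1115853·(0.7000000 − 0.8000000) / (0.1115853 − 0.0093290) = 0.7000000 − (-0.0111585)/(0.1022563) = 0.8091231

0.80912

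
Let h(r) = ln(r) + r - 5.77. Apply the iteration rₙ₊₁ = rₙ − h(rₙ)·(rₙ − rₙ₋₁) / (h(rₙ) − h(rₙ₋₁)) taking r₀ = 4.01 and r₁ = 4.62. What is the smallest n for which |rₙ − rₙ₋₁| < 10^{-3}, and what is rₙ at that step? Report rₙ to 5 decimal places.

h(4.01) = -0.3712088, h(4.62) = 0.3803947
r₂ = 4.6200000 − 0.3803947·(0.6100000)/(0.7516035) = 4.3112724;  |Δ| = 0.3087276
h(4.3112724) = 0.0025054
r₃ = 4.3112724 − 0.0025054·(-0.3087276)/(-0.3778893) = 4.3092255;  |Δ| = 0.0020469
h(4.3092255) = -0.0000163
r₄ = 4.3092255 − (-0.0000163)·(-0.0020469)/(-0.0025218) = 4.3092387;  |Δ| = 0.0000133
|r₄ − r₃| = 0.0000133 < 10^{-3}

n = 4, rₙ = 4.30924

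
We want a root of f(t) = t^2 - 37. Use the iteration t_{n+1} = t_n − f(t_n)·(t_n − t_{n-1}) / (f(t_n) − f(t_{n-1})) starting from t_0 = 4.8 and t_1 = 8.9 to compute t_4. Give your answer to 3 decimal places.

f(4.8) = -13.96000, f(8.9) = 42.21000
t_2 = 8.90000 − 42.21000·(8.90000 − 4.80000) / (42.21000 − (-13.96000)) = 8.90000 − (173.06100)/(56.17000) = 5.81898
f(5.81898) = -3.13949
t_3 = 5.81898 − (-3.13949)·(5.81898 − 8.90000) / (-3.13949 − 42.21000) = 5.81898 − (9.67285)/(-45.34949) = 6.03227
f(6.03227) = -0.61167
t_4 = 6.03227 − (-0.61167)·(6.03227 − 5.81898) / (-0.61167 − (-3.13949)) = 6.03227 − (-0.13047)/(2.52782) = 6.08389

6.084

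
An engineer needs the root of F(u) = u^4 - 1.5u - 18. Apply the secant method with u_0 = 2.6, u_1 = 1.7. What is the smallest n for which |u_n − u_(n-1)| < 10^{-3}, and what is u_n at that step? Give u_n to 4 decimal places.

n = 6, u_n = 2.1463

F(2.6) = 23.797600, F(1.7) = -12.197900
u_2 = 1.700000 − (-12.197900)·(-0.900000)/(-35.995500) = 2.004986;  |Δ| = 0.304986
F(2.004986) = -4.847341
u_3 = 2.004986 − (-4.847341)·(0.304986)/(7.350559) = 2.206109;  |Δ| = 0.201123
F(2.206109) = 2.377717
u_4 = 2.206109 − 2.377717·(0.201123)/(7.225058) = 2.139921;  |Δ| = 0.066188
F(2.139921) = -0.240254
u_5 = 2.139921 − (-0.240254)·(-0.066188)/(-2.617971) = 2.145995;  |Δ| = 0.006074
F(2.145995) = -0.010260
u_6 = 2.145995 − (-0.010260)·(0.006074)/(0.229994) = 2.146266;  |Δ| = 0.000271
|u_6 − u_5| = 0.000271 < 10^{-3}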